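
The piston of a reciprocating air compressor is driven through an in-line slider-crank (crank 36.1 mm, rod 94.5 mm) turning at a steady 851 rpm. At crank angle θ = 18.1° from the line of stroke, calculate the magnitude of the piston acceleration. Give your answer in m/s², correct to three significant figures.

363

ω = 2π·851/60 = 89.12 rad/s
x(θ) = r cosθ + √(L² − r² sin²θ); with ω constant, a = ω²·d²x/dθ².
d²x/dθ² = −r cosθ − r²(cos2θ)/√u − r⁴ sin²2θ/(4u^{3/2}),  u = L² − r² sin²θ = 0.00880446 m².
Substituting r = 0.0361 m, L = 0.0945 m, θ = 18.1°: d²x/dθ² = -0.045701 m.
a = ω²·d²x/dθ² = (89.12)²·(-0.045701) = -362.94 m/s²;  |a| = 362.94 m/s².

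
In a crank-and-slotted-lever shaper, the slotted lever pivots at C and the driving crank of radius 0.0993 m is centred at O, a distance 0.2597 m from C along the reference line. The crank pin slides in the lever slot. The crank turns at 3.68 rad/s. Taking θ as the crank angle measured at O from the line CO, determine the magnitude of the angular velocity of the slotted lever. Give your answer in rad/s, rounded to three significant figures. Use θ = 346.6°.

1.01

ω = 3.68 rad/s
Crank pin A relative to C: A = (d + r cosθ, r sinθ); lever angle φ = atan2(r sinθ, d + r cosθ).
Differentiating tanφ: φ̇ = rω(d cosθ + r)/(d² + r² + 2dr cosθ).
d² + r² + 2dr cosθ = |CA|² = 0.127477 m²;  d cosθ + r = +0.35193 m.
|ω_lever| = |0.0993·3.68·+0.35193| / 0.127477 = 1.0088 rad/s.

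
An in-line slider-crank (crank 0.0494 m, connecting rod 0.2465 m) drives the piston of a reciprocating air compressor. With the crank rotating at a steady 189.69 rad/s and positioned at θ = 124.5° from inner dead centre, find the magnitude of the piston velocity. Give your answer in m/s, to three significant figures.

6.83

ω = 189.7 rad/s
For an in-line slider-crank, x = r cosθ + √(L² − r² sin²θ), so v = −rω sinθ·[1 + r cosθ/√(L² − r² sin²θ)].
With r = 0.0494 m, L = 0.2465 m, θ = 124.5°: √(L² − r² sin²θ) = 0.24311 m.
v = −0.0494·189.7·0.82413·[1 + 0.0494·-0.56641/0.24311] = -6.8338 m/s.
|v| = 6.8338 m/s.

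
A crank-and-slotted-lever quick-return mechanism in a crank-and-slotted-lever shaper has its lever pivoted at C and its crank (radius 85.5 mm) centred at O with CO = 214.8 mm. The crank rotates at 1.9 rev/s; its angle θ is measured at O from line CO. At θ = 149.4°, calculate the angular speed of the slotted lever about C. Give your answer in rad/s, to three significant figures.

ω = 11.94 rad/s (from 1.9 rev/s).
Crank pin A relative to C: A = (d + r cosθ, r sinθ); lever angle φ = atan2(r sinθ, d + r cosθ).
Differentiating tanφ: φ̇ = rω(d cosθ + r)/(d² + r² + 2dr cosθ).
d² + r² + 2dr cosθ = |CA|² = 0.0218335 m²;  d cosθ + r = -0.099387 m.
|ω_lever| = |0.0855·11.94·-0.099387| / 0.0218335 = 4.6463 rad/s.

4.65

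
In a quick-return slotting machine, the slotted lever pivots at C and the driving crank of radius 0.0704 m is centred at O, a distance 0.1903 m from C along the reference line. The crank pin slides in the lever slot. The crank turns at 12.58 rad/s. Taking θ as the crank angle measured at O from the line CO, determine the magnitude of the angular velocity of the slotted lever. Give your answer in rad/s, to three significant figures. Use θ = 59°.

2.71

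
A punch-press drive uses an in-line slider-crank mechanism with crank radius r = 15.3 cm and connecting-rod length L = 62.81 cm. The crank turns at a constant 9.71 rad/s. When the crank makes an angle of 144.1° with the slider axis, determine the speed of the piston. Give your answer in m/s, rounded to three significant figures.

ω = 9.71 rad/s
For an in-line slider-crank, x = r cosθ + √(L² − r² sin²θ), so v = −rω sinθ·[1 + r cosθ/√(L² − r² sin²θ)].
With r = 0.153 m, L = 0.6281 m, θ = 144.1°: √(L² − r² sin²θ) = 0.62166 m.
v = −0.153·9.71·0.58637·[1 + 0.153·-0.81004/0.62166] = -0.69746 m/s.
|v| = 0.69746 m/s.

0.697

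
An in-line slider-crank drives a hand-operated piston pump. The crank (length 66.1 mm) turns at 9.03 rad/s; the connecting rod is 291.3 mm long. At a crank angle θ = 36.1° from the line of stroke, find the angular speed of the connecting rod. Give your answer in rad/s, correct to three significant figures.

1.67

ω = 9.03 rad/s
The rod makes angle φ with the slider axis where L sinφ = r sinθ; differentiating, L cosφ·φ̇ = r ω cosθ.
L cosφ = √(L² − r² sin²θ) = 0.28868 m.
|ω_rod| = r ω |cosθ| / √(L² − r² sin²θ) = 0.0661·9.03·0.80799/0.28868 = 1.6706 rad/s.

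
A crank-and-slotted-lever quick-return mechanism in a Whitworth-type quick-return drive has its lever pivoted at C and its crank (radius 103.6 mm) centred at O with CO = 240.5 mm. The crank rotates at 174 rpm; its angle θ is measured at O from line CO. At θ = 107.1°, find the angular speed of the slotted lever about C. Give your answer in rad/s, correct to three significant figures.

ω = 18.22 rad/s (from 174 rpm).
Crank pin A relative to C: A = (d + r cosθ, r sinθ); lever angle φ = atan2(r sinθ, d + r cosθ).
Differentiating tanφ: φ̇ = rω(d cosθ + r)/(d² + r² + 2dr cosθ).
d² + r² + 2dr cosθ = |CA|² = 0.0539207 m²;  d cosθ + r = +0.032883 m.
|ω_lever| = |0.1036·18.22·+0.032883| / 0.0539207 = 1.1512 rad/s.

1.15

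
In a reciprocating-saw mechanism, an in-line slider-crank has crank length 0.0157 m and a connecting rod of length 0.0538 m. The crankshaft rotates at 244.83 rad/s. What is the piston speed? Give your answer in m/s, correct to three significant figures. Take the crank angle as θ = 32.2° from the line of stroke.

ω = 244.8 rad/s
For an in-line slider-crank, x = r cosθ + √(L² − r² sin²θ), so v = −rω sinθ·[1 + r cosθ/√(L² − r² sin²θ)].
With r = 0.0157 m, L = 0.0538 m, θ = 32.2°: √(L² − r² sin²θ) = 0.053146 m.
v = −0.0157·244.8·0.53288·[1 + 0.0157·0.84619/0.053146] = -2.5603 m/s.
|v| = 2.5603 m/s.

2.56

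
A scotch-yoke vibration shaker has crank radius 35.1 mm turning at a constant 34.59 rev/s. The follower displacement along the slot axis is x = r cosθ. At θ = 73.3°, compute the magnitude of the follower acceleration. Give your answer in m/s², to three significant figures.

ω = 217.3 rad/s (from 34.59 rev/s).
x = r cosθ ⇒ ẍ = −rω² cosθ (ω constant).
|a| = rω²|cosθ| = 0.0351·(217.3)²·|cos 73.3°| = 476.43 m/s².

476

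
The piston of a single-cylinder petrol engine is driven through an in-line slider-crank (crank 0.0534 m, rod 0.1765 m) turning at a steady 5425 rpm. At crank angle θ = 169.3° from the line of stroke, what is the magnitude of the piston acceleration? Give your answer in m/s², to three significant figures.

12100

ω = 2π·5425/60 = 568.1 rad/s
x(θ) = r cosθ + √(L² − r² sin²θ); with ω constant, a = ω²·d²x/dθ².
d²x/dθ² = −r cosθ − r²(cos2θ)/√u − r⁴ sin²2θ/(4u^{3/2}),  u = L² − r² sin²θ = 0.031054 m².
Substituting r = 0.0534 m, L = 0.1765 m, θ = 169.3°: d²x/dθ² = +0.037356 m.
a = ω²·d²x/dθ² = (568.1)²·(+0.037356) = +12056 m/s²;  |a| = 12056 m/s².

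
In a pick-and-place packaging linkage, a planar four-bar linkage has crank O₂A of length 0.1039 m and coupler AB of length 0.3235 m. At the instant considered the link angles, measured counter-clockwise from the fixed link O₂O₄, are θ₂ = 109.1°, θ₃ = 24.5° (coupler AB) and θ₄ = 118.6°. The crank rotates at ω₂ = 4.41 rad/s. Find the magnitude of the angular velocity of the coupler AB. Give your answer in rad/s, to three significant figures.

0.234

ω₂ = 4.41 rad/s
Differentiating the loop-closure r₂e^{iθ₂}+r₃e^{iθ₃}=r₁+r₄e^{iθ₄} gives r₂ω₂e^{iθ₂}+r₃ω₃e^{iθ₃}=r₄ω₄e^{iθ₄}.
Eliminating the other unknown: ω₃ = r₂ω₂ sin(θ₄−θ₂) / [r₃ sin(θ₃−θ₄)].
Numerator sine = +0.16505; denominator sine = -0.99744.
Result = 0.1039·4.41·(+0.16505) / (0.3235·(-0.99744)) = -0.23437 rad/s; magnitude 0.23437 rad/s.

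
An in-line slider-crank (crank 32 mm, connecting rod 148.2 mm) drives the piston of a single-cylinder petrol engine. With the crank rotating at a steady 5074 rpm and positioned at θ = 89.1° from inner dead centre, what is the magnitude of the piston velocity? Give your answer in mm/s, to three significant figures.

ω = 2π·5074/60 = 531.3 rad/s
For an in-line slider-crank, x = r cosθ + √(L² − r² sin²θ), so v = −rω sinθ·[1 + r cosθ/√(L² − r² sin²θ)].
With r = 0.032 m, L = 0.1482 m, θ = 89.1°: √(L² − r² sin²θ) = 0.1447 m.
v = −0.032·531.3·0.99988·[1 + 0.032·0.01571/0.1447] = -17.06 m/s.
|v| = 17.06 m/s = 17060 mm/s.

17100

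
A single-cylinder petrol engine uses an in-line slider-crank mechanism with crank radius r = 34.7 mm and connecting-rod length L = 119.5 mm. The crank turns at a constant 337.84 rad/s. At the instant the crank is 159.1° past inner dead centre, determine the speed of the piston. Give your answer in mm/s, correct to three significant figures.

3040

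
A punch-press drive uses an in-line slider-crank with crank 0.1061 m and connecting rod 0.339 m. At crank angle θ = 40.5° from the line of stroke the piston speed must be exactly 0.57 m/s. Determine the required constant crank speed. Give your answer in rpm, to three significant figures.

For an in-line slider-crank, |v_piston| = rω|sinθ|·[1 + r cosθ/√(L² − r² sin²θ)].
With r = 0.1061 m, L = 0.339 m, θ = 40.5°: the bracketed kinematic factor |dx/dθ| = 0.085655 m.
ω = v/|dx/dθ| = 0.57/0.085655 = 6.6546 rad/s.
N = 60ω/(2π) = 63.547 rpm.

63.5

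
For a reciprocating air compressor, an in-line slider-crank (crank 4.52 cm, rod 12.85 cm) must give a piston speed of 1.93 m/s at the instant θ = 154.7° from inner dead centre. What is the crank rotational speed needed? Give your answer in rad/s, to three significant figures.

For an in-line slider-crank, |v_piston| = rω|sinθ|·[1 + r cosθ/√(L² − r² sin²θ)].
With r = 0.0452 m, L = 0.1285 m, θ = 154.7°: the bracketed kinematic factor |dx/dθ| = 0.013103 m.
ω = v/|dx/dθ| = 1.93/0.013103 = 147.29 rad/s.

147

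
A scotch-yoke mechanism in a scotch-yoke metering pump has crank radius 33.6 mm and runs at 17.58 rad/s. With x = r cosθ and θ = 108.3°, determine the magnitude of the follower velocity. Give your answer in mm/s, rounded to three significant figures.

ω = 17.58 rad/s
x = r cosθ ⇒ ẋ = −rω sinθ.
|v| = rω|sinθ| = 0.0336·17.58·|sin 108.3°| = 0.56081 m/s = 560.81 mm/s.

561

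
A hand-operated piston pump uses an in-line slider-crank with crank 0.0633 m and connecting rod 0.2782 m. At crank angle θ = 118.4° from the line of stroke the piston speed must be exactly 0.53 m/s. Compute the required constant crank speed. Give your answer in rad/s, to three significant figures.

For an in-line slider-crank, |v_piston| = rω|sinθ|·[1 + r cosθ/√(L² − r² sin²θ)].
With r = 0.0633 m, L = 0.2782 m, θ = 118.4°: the bracketed kinematic factor |dx/dθ| = 0.049531 m.
ω = v/|dx/dθ| = 0.53/0.049531 = 10.7 rad/s.

10.7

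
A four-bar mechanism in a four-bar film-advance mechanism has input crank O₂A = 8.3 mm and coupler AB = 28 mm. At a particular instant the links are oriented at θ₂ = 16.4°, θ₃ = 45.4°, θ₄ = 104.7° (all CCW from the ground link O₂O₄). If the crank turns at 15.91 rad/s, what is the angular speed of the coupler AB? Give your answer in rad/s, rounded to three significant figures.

ω₂ = 15.91 rad/s
Differentiating the loop-closure r₂e^{iθ₂}+r₃e^{iθ₃}=r₁+r₄e^{iθ₄} gives r₂ω₂e^{iθ₂}+r₃ω₃e^{iθ₃}=r₄ω₄e^{iθ₄}.
Eliminating the other unknown: ω₃ = r₂ω₂ sin(θ₄−θ₂) / [r₃ sin(θ₃−θ₄)].
Numerator sine = +0.99956; denominator sine = -0.85985.
Result = 0.0083·15.91·(+0.99956) / (0.028·(-0.85985)) = -5.4825 rad/s; magnitude 5.4825 rad/s.

5.48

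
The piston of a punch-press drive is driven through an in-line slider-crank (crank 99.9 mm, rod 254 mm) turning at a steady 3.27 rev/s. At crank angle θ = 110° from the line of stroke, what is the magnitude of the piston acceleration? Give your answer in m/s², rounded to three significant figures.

ω = 2π·3.27 = 20.55 rad/s
x(θ) = r cosθ + √(L² − r² sin²θ); with ω constant, a = ω²·d²x/dθ².
d²x/dθ² = −r cosθ − r²(cos2θ)/√u − r⁴ sin²2θ/(4u^{3/2}),  u = L² − r² sin²θ = 0.0557034 m².
Substituting r = 0.0999 m, L = 0.254 m, θ = 110°: d²x/dθ² = +0.065778 m.
a = ω²·d²x/dθ² = (20.55)²·(+0.065778) = +27.767 m/s²;  |a| = 27.767 m/s².

27.8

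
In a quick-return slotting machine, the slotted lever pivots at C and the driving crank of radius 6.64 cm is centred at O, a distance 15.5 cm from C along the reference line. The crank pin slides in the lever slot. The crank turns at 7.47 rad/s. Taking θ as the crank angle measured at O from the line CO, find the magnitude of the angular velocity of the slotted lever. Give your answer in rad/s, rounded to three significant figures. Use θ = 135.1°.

ω = 7.47 rad/s
Crank pin A relative to C: A = (d + r cosθ, r sinθ); lever angle φ = atan2(r sinθ, d + r cosθ).
Differentiating tanφ: φ̇ = rω(d cosθ + r)/(d² + r² + 2dr cosθ).
d² + r² + 2dr cosθ = |CA|² = 0.0138535 m²;  d cosθ + r = -0.043393 m.
|ω_lever| = |0.0664·7.47·-0.043393| / 0.0138535 = 1.5536 rad/s.

1.55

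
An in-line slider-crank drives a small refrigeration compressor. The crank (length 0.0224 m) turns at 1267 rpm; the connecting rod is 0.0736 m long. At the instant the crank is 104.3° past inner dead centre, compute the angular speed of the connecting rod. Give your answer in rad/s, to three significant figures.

10.4

ω = 132.7 rad/s (converted from 1267 rpm).
The rod makes angle φ with the slider axis where L sinφ = r sinθ; differentiating, L cosφ·φ̇ = r ω cosθ.
L cosφ = √(L² − r² sin²θ) = 0.070326 m.
|ω_rod| = r ω |cosθ| / √(L² − r² sin²θ) = 0.0224·132.7·0.24700/0.070326 = 10.438 rad/s.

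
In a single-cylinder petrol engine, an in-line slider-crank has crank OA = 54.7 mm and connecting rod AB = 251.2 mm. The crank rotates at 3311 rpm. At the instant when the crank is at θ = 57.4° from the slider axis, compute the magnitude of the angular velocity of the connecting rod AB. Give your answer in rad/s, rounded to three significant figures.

41.4

ω = 346.7 rad/s (converted from 3311 rpm).
The rod makes angle φ with the slider axis where L sinφ = r sinθ; differentiating, L cosφ·φ̇ = r ω cosθ.
L cosφ = √(L² − r² sin²θ) = 0.24694 m.
|ω_rod| = r ω |cosθ| / √(L² − r² sin²θ) = 0.0547·346.7·0.53877/0.24694 = 41.38 rad/s.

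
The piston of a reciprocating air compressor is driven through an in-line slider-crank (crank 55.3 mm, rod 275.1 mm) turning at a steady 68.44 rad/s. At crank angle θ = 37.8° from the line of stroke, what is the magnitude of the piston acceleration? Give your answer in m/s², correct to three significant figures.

218

ω = 68.44 rad/s
x(θ) = r cosθ + √(L² − r² sin²θ); with ω constant, a = ω²·d²x/dθ².
d²x/dθ² = −r cosθ − r²(cos2θ)/√u − r⁴ sin²2θ/(4u^{3/2}),  u = L² − r² sin²θ = 0.0745312 m².
Substituting r = 0.0553 m, L = 0.2751 m, θ = 37.8°: d²x/dθ² = -0.046589 m.
a = ω²·d²x/dθ² = (68.44)²·(-0.046589) = -218.22 m/s²;  |a| = 218.22 m/s².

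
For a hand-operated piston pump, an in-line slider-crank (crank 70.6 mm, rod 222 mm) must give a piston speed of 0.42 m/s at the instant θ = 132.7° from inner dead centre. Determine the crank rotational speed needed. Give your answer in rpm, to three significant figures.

99.3

For an in-line slider-crank, |v_piston| = rω|sinθ|·[1 + r cosθ/√(L² − r² sin²θ)].
With r = 0.0706 m, L = 0.222 m, θ = 132.7°: the bracketed kinematic factor |dx/dθ| = 0.040376 m.
ω = v/|dx/dθ| = 0.42/0.040376 = 10.402 rad/s.
N = 60ω/(2π) = 99.333 rpm.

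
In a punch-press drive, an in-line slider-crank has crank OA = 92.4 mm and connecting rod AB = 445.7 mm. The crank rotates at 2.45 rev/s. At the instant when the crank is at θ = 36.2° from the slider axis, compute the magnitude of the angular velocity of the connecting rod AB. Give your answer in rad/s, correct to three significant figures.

ω = 15.39 rad/s (converted from 2.45 rev/s).
The rod makes angle φ with the slider axis where L sinφ = r sinθ; differentiating, L cosφ·φ̇ = r ω cosθ.
L cosφ = √(L² − r² sin²θ) = 0.44235 m.
|ω_rod| = r ω |cosθ| / √(L² − r² sin²θ) = 0.0924·15.39·0.80696/0.44235 = 2.5948 rad/s.

2.59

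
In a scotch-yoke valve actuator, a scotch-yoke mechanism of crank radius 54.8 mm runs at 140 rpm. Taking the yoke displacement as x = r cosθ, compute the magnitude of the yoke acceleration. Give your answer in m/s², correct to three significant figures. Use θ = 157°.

10.8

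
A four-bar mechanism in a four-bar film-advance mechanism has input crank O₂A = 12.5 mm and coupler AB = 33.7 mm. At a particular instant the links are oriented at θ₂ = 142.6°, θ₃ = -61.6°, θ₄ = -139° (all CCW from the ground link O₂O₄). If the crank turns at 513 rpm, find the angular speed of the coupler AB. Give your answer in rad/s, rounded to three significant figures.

20.0

ω₂ = 53.72 rad/s (from 513 rpm).
Differentiating the loop-closure r₂e^{iθ₂}+r₃e^{iθ₃}=r₁+r₄e^{iθ₄} gives r₂ω₂e^{iθ₂}+r₃ω₃e^{iθ₃}=r₄ω₄e^{iθ₄}.
Eliminating the other unknown: ω₃ = r₂ω₂ sin(θ₄−θ₂) / [r₃ sin(θ₃−θ₄)].
Numerator sine = +0.97958; denominator sine = +0.97592.
Result = 0.0125·53.72·(+0.97958) / (0.0337·(+0.97592)) = +20.001 rad/s; magnitude 20.001 rad/s.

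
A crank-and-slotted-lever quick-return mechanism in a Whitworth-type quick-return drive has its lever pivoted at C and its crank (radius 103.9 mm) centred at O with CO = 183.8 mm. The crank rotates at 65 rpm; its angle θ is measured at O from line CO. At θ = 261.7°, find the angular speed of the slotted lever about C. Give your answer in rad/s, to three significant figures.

1.40

ω = 6.807 rad/s (from 65 rpm).
Crank pin A relative to C: A = (d + r cosθ, r sinθ); lever angle φ = atan2(r sinθ, d + r cosθ).
Differentiating tanφ: φ̇ = rω(d cosθ + r)/(d² + r² + 2dr cosθ).
d² + r² + 2dr cosθ = |CA|² = 0.0390642 m²;  d cosθ + r = +0.077367 m.
|ω_lever| = |0.1039·6.807·+0.077367| / 0.0390642 = 1.4007 rad/s.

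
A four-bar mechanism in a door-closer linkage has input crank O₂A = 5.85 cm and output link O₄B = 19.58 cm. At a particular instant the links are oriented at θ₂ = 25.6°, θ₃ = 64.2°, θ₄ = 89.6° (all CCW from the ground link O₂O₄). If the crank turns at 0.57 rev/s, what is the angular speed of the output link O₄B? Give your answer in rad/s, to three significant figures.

ω₂ = 3.581 rad/s (from 0.57 rev/s).
Differentiating the loop-closure r₂e^{iθ₂}+r₃e^{iθ₃}=r₁+r₄e^{iθ₄} gives r₂ω₂e^{iθ₂}+r₃ω₃e^{iθ₃}=r₄ω₄e^{iθ₄}.
Eliminating the other unknown: ω₄ = r₂ω₂ sin(θ₂−θ₃) / [r₄ sin(θ₄−θ₃)].
Numerator sine = -0.62388; denominator sine = +0.42894.
Result = 0.0585·3.581·(-0.62388) / (0.1958·(+0.42894)) = -1.5563 rad/s; magnitude 1.5563 rad/s.

1.56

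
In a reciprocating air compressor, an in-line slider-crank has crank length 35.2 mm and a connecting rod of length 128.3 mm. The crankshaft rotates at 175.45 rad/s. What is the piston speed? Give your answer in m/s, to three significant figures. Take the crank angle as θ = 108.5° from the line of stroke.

ω = 175.4 rad/s
For an in-line slider-crank, x = r cosθ + √(L² − r² sin²θ), so v = −rω sinθ·[1 + r cosθ/√(L² − r² sin²θ)].
With r = 0.0352 m, L = 0.1283 m, θ = 108.5°: √(L² − r² sin²θ) = 0.12388 m.
v = −0.0352·175.4·0.94832·[1 + 0.0352·-0.31730/0.12388] = -5.3287 m/s.
|v| = 5.3287 m/s.

5.33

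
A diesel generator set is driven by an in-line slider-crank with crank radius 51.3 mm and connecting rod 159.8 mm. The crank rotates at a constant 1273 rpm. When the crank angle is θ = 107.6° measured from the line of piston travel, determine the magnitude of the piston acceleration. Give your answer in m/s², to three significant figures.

ω = 2π·1273/60 = 133.3 rad/s
x(θ) = r cosθ + √(L² − r² sin²θ); with ω constant, a = ω²·d²x/dθ².
d²x/dθ² = −r cosθ − r²(cos2θ)/√u − r⁴ sin²2θ/(4u^{3/2}),  u = L² − r² sin²θ = 0.023145 m².
Substituting r = 0.0513 m, L = 0.1598 m, θ = 107.6°: d²x/dθ² = +0.029484 m.
a = ω²·d²x/dθ² = (133.3)²·(+0.029484) = +523.95 m/s²;  |a| = 523.95 m/s².

524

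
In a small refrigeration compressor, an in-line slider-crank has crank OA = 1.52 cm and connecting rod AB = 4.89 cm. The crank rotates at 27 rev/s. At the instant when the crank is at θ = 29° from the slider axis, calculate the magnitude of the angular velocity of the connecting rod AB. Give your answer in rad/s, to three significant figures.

46.7

ω = 169.6 rad/s (converted from 27 rev/s).
The rod makes angle φ with the slider axis where L sinφ = r sinθ; differentiating, L cosφ·φ̇ = r ω cosθ.
L cosφ = √(L² − r² sin²θ) = 0.048342 m.
|ω_rod| = r ω |cosθ| / √(L² − r² sin²θ) = 0.0152·169.6·0.87462/0.048342 = 46.654 rad/s.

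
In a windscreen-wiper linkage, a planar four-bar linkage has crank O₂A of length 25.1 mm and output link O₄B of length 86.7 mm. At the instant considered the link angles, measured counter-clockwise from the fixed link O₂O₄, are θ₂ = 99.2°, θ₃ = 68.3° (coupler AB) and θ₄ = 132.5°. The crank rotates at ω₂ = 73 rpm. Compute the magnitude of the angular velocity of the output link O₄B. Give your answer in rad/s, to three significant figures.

ω₂ = 7.645 rad/s (from 73 rpm).
Differentiating the loop-closure r₂e^{iθ₂}+r₃e^{iθ₃}=r₁+r₄e^{iθ₄} gives r₂ω₂e^{iθ₂}+r₃ω₃e^{iθ₃}=r₄ω₄e^{iθ₄}.
Eliminating the other unknown: ω₄ = r₂ω₂ sin(θ₂−θ₃) / [r₄ sin(θ₄−θ₃)].
Numerator sine = +0.51354; denominator sine = +0.90032.
Result = 0.0251·7.645·(+0.51354) / (0.0867·(+0.90032)) = +1.2624 rad/s; magnitude 1.2624 rad/s.

1.26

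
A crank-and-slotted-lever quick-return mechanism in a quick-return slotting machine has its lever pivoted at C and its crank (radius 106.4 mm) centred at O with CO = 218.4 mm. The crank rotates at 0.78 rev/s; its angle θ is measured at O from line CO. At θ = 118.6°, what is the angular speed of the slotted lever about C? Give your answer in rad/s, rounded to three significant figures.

0.0263

ω = 4.901 rad/s (from 0.78 rev/s).
Crank pin A relative to C: A = (d + r cosθ, r sinθ); lever angle φ = atan2(r sinθ, d + r cosθ).
Differentiating tanφ: φ̇ = rω(d cosθ + r)/(d² + r² + 2dr cosθ).
d² + r² + 2dr cosθ = |CA|² = 0.0367721 m²;  d cosθ + r = +0.0018537 m.
|ω_lever| = |0.1064·4.901·+0.0018537| / 0.0367721 = 0.026287 rad/s.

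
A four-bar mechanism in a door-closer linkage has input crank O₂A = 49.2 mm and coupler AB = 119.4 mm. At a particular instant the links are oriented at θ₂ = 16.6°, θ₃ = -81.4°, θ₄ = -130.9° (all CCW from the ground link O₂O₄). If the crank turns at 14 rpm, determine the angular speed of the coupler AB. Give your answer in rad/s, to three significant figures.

ω₂ = 1.466 rad/s (from 14 rpm).
Differentiating the loop-closure r₂e^{iθ₂}+r₃e^{iθ₃}=r₁+r₄e^{iθ₄} gives r₂ω₂e^{iθ₂}+r₃ω₃e^{iθ₃}=r₄ω₄e^{iθ₄}.
Eliminating the other unknown: ω₃ = r₂ω₂ sin(θ₄−θ₂) / [r₃ sin(θ₃−θ₄)].
Numerator sine = -0.53730; denominator sine = +0.76041.
Result = 0.0492·1.466·(-0.53730) / (0.1194·(+0.76041)) = -0.42686 rad/s; magnitude 0.42686 rad/s.

0.427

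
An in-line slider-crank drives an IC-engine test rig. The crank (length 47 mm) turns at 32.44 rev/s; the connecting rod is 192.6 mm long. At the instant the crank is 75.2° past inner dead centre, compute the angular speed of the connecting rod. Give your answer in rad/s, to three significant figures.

13.1

ω = 203.8 rad/s (converted from 32.44 rev/s).
The rod makes angle φ with the slider axis where L sinφ = r sinθ; differentiating, L cosφ·φ̇ = r ω cosθ.
L cosφ = √(L² − r² sin²θ) = 0.18716 m.
|ω_rod| = r ω |cosθ| / √(L² − r² sin²θ) = 0.047·203.8·0.25545/0.18716 = 13.075 rad/s.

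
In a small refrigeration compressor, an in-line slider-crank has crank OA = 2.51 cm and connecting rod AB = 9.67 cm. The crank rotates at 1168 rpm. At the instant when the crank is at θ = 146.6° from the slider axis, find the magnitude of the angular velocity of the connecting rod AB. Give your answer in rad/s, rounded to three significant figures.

26.8

ω = 122.3 rad/s (converted from 1168 rpm).
The rod makes angle φ with the slider axis where L sinφ = r sinθ; differentiating, L cosφ·φ̇ = r ω cosθ.
L cosφ = √(L² − r² sin²θ) = 0.095708 m.
|ω_rod| = r ω |cosθ| / √(L² − r² sin²θ) = 0.0251·122.3·0.83485/0.095708 = 26.78 rad/s.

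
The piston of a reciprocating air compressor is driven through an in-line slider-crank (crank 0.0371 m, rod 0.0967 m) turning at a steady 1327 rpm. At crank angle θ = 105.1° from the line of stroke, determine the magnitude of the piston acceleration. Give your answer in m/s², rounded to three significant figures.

ω = 2π·1327/60 = 139 rad/s
x(θ) = r cosθ + √(L² − r² sin²θ); with ω constant, a = ω²·d²x/dθ².
d²x/dθ² = −r cosθ − r²(cos2θ)/√u − r⁴ sin²2θ/(4u^{3/2}),  u = L² − r² sin²θ = 0.00806789 m².
Substituting r = 0.0371 m, L = 0.0967 m, θ = 105.1°: d²x/dθ² = +0.022743 m.
a = ω²·d²x/dθ² = (139)²·(+0.022743) = +439.19 m/s²;  |a| = 439.19 m/s².

439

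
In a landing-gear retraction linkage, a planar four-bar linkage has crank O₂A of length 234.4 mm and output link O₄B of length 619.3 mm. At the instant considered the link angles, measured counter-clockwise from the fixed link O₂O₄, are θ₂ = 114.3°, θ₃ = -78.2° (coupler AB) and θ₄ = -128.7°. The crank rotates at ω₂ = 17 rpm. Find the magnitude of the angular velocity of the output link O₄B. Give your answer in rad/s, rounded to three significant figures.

ω₂ = 1.78 rad/s (from 17 rpm).
Differentiating the loop-closure r₂e^{iθ₂}+r₃e^{iθ₃}=r₁+r₄e^{iθ₄} gives r₂ω₂e^{iθ₂}+r₃ω₃e^{iθ₃}=r₄ω₄e^{iθ₄}.
Eliminating the other unknown: ω₄ = r₂ω₂ sin(θ₂−θ₃) / [r₄ sin(θ₄−θ₃)].
Numerator sine = -0.21644; denominator sine = -0.77162.
Result = 0.2344·1.78·(-0.21644) / (0.6193·(-0.77162)) = +0.189 rad/s; magnitude 0.189 rad/s.

0.189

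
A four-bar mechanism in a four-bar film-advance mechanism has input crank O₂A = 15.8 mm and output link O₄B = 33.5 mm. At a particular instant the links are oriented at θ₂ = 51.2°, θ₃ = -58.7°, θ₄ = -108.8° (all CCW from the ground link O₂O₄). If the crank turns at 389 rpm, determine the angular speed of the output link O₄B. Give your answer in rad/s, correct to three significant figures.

23.5

ω₂ = 40.74 rad/s (from 389 rpm).
Differentiating the loop-closure r₂e^{iθ₂}+r₃e^{iθ₃}=r₁+r₄e^{iθ₄} gives r₂ω₂e^{iθ₂}+r₃ω₃e^{iθ₃}=r₄ω₄e^{iθ₄}.
Eliminating the other unknown: ω₄ = r₂ω₂ sin(θ₂−θ₃) / [r₄ sin(θ₄−θ₃)].
Numerator sine = +0.94029; denominator sine = -0.76717.
Result = 0.0158·40.74·(+0.94029) / (0.0335·(-0.76717)) = -23.548 rad/s; magnitude 23.548 rad/s.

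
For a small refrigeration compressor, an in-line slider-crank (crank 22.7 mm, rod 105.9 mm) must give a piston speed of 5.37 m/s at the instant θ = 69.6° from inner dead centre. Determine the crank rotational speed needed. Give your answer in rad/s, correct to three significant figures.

235

For an in-line slider-crank, |v_piston| = rω|sinθ|·[1 + r cosθ/√(L² − r² sin²θ)].
With r = 0.0227 m, L = 0.1059 m, θ = 69.6°: the bracketed kinematic factor |dx/dθ| = 0.022899 m.
ω = v/|dx/dθ| = 5.37/0.022899 = 234.51 rad/s.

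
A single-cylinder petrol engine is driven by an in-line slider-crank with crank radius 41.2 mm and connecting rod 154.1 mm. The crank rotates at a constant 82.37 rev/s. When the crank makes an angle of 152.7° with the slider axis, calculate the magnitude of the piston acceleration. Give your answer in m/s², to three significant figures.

ω = 2π·82.4 = 517.5 rad/s
x(θ) = r cosθ + √(L² − r² sin²θ); with ω constant, a = ω²·d²x/dθ².
d²x/dθ² = −r cosθ − r²(cos2θ)/√u − r⁴ sin²2θ/(4u^{3/2}),  u = L² − r² sin²θ = 0.0233897 m².
Substituting r = 0.0412 m, L = 0.1541 m, θ = 152.7°: d²x/dθ² = +0.030048 m.
a = ω²·d²x/dθ² = (517.5)²·(+0.030048) = +8048.4 m/s²;  |a| = 8048.4 m/s².

8050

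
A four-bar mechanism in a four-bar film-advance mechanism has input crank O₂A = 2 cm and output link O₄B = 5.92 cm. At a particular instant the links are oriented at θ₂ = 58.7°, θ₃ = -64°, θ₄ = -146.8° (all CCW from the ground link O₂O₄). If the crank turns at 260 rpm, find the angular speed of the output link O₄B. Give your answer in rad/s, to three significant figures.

7.80

ω₂ = 27.23 rad/s (from 260 rpm).
Differentiating the loop-closure r₂e^{iθ₂}+r₃e^{iθ₃}=r₁+r₄e^{iθ₄} gives r₂ω₂e^{iθ₂}+r₃ω₃e^{iθ₃}=r₄ω₄e^{iθ₄}.
Eliminating the other unknown: ω₄ = r₂ω₂ sin(θ₂−θ₃) / [r₄ sin(θ₄−θ₃)].
Numerator sine = +0.84151; denominator sine = -0.99211.
Result = 0.02·27.23·(+0.84151) / (0.0592·(-0.99211)) = -7.802 rad/s; magnitude 7.802 rad/s.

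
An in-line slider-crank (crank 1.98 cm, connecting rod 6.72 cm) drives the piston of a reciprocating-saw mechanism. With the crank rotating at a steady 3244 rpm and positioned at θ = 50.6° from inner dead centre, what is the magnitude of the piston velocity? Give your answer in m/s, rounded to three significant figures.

6.20

ω = 2π·3244/60 = 339.7 rad/s
For an in-line slider-crank, x = r cosθ + √(L² − r² sin²θ), so v = −rω sinθ·[1 + r cosθ/√(L² − r² sin²θ)].
With r = 0.0198 m, L = 0.0672 m, θ = 50.6°: √(L² − r² sin²θ) = 0.065435 m.
v = −0.0198·339.7·0.77273·[1 + 0.0198·0.63473/0.065435] = -6.1959 m/s.
|v| = 6.1959 m/s.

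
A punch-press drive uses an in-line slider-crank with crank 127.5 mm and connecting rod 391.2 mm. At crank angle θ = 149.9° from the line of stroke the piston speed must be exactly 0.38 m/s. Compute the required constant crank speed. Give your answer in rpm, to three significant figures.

For an in-line slider-crank, |v_piston| = rω|sinθ|·[1 + r cosθ/√(L² − r² sin²θ)].
With r = 0.1275 m, L = 0.3912 m, θ = 149.9°: the bracketed kinematic factor |dx/dθ| = 0.045667 m.
ω = v/|dx/dθ| = 0.38/0.045667 = 8.3211 rad/s.
N = 60ω/(2π) = 79.461 rpm.

79.5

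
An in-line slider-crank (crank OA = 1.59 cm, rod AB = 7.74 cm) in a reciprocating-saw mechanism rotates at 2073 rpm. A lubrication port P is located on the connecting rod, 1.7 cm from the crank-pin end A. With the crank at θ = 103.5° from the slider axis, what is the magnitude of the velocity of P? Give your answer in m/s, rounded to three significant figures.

3.38

ω = 217.1 rad/s.  Crank-pin speed |V_A| = rω = 3.4516 m/s, perpendicular to OA.
Rod angle: sinφ = −(r/L) sinθ ⇒ φ = -11.522°; ω_rod = −rω cosθ/√(L²−r²sin²θ) = +10.625 rad/s.
V_P = V_A + ω_rod × AP, with AP = 0.017 m along the rod.
Components: V_Px = −rω sinθ − a·ω_rod·sinφ = -3.3202 m/s;  V_Py = rω cosθ + a·ω_rod·cosφ = -0.62879 m/s.
|V_P| = √(V_Px² + V_Py²) = 3.3792 m/s.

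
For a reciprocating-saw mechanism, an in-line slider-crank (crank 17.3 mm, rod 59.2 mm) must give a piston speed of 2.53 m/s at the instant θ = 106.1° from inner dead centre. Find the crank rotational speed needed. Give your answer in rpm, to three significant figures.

1590

For an in-line slider-crank, |v_piston| = rω|sinθ|·[1 + r cosθ/√(L² − r² sin²θ)].
With r = 0.0173 m, L = 0.0592 m, θ = 106.1°: the bracketed kinematic factor |dx/dθ| = 0.015218 m.
ω = v/|dx/dθ| = 2.53/0.015218 = 166.25 rad/s.
N = 60ω/(2π) = 1587.6 rpm.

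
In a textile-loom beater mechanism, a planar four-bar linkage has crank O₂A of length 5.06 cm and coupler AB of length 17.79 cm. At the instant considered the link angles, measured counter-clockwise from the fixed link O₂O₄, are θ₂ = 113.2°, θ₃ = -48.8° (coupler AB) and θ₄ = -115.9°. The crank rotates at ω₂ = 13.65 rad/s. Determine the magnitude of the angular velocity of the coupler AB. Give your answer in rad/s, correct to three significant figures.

3.19

ω₂ = 13.65 rad/s
Differentiating the loop-closure r₂e^{iθ₂}+r₃e^{iθ₃}=r₁+r₄e^{iθ₄} gives r₂ω₂e^{iθ₂}+r₃ω₃e^{iθ₃}=r₄ω₄e^{iθ₄}.
Eliminating the other unknown: ω₃ = r₂ω₂ sin(θ₄−θ₂) / [r₃ sin(θ₃−θ₄)].
Numerator sine = +0.75585; denominator sine = +0.92119.
Result = 0.0506·13.65·(+0.75585) / (0.1779·(+0.92119)) = +3.1856 rad/s; magnitude 3.1856 rad/s.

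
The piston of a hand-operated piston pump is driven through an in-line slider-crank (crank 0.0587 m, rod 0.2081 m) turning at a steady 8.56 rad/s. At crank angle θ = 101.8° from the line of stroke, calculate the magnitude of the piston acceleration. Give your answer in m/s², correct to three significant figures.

2.03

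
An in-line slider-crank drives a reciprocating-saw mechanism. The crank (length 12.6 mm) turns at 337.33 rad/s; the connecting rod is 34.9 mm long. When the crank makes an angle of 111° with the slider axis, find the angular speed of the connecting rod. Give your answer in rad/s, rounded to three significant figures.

46.4

ω = 337.3 rad/s
The rod makes angle φ with the slider axis where L sinφ = r sinθ; differentiating, L cosφ·φ̇ = r ω cosθ.
L cosφ = √(L² − r² sin²θ) = 0.032858 m.
|ω_rod| = r ω |cosθ| / √(L² − r² sin²θ) = 0.0126·337.3·0.35837/0.032858 = 46.357 rad/s.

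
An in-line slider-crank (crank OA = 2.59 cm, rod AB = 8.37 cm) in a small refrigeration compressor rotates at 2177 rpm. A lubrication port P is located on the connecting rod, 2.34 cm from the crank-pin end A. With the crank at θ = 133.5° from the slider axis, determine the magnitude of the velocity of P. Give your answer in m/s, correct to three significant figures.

ω = 228 rad/s.  Crank-pin speed |V_A| = rω = 5.9046 m/s, perpendicular to OA.
Rod angle: sinφ = −(r/L) sinθ ⇒ φ = -12.971°; ω_rod = −rω cosθ/√(L²−r²sin²θ) = +49.831 rad/s.
V_P = V_A + ω_rod × AP, with AP = 0.0234 m along the rod.
Components: V_Px = −rω sinθ − a·ω_rod·sinφ = -4.0213 m/s;  V_Py = rω cosθ + a·ω_rod·cosφ = -2.9281 m/s.
|V_P| = √(V_Px² + V_Py²) = 4.9744 m/s.

4.97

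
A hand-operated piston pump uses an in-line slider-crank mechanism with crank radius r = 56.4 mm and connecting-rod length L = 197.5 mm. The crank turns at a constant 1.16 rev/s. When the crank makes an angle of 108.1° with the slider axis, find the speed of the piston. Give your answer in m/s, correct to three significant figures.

ω = 2π·1.16 = 7.288 rad/s
For an in-line slider-crank, x = r cosθ + √(L² − r² sin²θ), so v = −rω sinθ·[1 + r cosθ/√(L² − r² sin²θ)].
With r = 0.0564 m, L = 0.1975 m, θ = 108.1°: √(L² − r² sin²θ) = 0.19009 m.
v = −0.0564·7.288·0.95052·[1 + 0.0564·-0.31068/0.19009] = -0.35471 m/s.
|v| = 0.35471 m/s.

0.355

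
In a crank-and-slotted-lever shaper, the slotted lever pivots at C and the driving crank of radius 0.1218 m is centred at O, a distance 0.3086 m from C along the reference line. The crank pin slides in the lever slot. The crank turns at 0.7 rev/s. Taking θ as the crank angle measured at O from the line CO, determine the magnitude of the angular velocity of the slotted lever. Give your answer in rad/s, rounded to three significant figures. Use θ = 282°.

0.793

ω = 4.398 rad/s (from 0.7 rev/s).
Crank pin A relative to C: A = (d + r cosθ, r sinθ); lever angle φ = atan2(r sinθ, d + r cosθ).
Differentiating tanφ: φ̇ = rω(d cosθ + r)/(d² + r² + 2dr cosθ).
d² + r² + 2dr cosθ = |CA|² = 0.125699 m²;  d cosθ + r = +0.18596 m.
|ω_lever| = |0.1218·4.398·+0.18596| / 0.125699 = 0.79253 rad/s.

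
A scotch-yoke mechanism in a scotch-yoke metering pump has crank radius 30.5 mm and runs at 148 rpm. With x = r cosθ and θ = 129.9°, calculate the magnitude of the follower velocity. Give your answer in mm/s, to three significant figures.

363

ω = 15.5 rad/s (from 148 rpm).
x = r cosθ ⇒ ẋ = −rω sinθ.
|v| = rω|sinθ| = 0.0305·15.5·|sin 129.9°| = 0.36264 m/s = 362.64 mm/s.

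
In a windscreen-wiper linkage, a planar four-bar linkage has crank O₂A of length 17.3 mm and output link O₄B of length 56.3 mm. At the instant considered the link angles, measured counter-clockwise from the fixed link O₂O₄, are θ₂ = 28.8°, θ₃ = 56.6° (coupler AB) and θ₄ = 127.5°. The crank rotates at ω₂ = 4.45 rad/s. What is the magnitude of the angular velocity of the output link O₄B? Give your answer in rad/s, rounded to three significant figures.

0.675

ω₂ = 4.45 rad/s
Differentiating the loop-closure r₂e^{iθ₂}+r₃e^{iθ₃}=r₁+r₄e^{iθ₄} gives r₂ω₂e^{iθ₂}+r₃ω₃e^{iθ₃}=r₄ω₄e^{iθ₄}.
Eliminating the other unknown: ω₄ = r₂ω₂ sin(θ₂−θ₃) / [r₄ sin(θ₄−θ₃)].
Numerator sine = -0.46639; denominator sine = +0.94495.
Result = 0.0173·4.45·(-0.46639) / (0.0563·(+0.94495)) = -0.67489 rad/s; magnitude 0.67489 rad/s.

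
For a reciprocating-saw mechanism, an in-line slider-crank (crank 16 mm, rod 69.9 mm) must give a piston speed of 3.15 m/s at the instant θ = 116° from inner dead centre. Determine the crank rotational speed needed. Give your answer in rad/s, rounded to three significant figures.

For an in-line slider-crank, |v_piston| = rω|sinθ|·[1 + r cosθ/√(L² − r² sin²θ)].
With r = 0.016 m, L = 0.0699 m, θ = 116°: the bracketed kinematic factor |dx/dθ| = 0.012906 m.
ω = v/|dx/dθ| = 3.15/0.012906 = 244.07 rad/s.

244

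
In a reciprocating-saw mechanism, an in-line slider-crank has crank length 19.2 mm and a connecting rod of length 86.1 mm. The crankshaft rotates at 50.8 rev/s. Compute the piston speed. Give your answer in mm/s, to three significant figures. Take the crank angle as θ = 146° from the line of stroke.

2790

ω = 2π·50.8 = 319.2 rad/s
For an in-line slider-crank, x = r cosθ + √(L² − r² sin²θ), so v = −rω sinθ·[1 + r cosθ/√(L² − r² sin²θ)].
With r = 0.0192 m, L = 0.0861 m, θ = 146°: √(L² − r² sin²θ) = 0.085428 m.
v = −0.0192·319.2·0.55919·[1 + 0.0192·-0.82904/0.085428] = -2.7884 m/s.
|v| = 2.7884 m/s = 2788.4 mm/s.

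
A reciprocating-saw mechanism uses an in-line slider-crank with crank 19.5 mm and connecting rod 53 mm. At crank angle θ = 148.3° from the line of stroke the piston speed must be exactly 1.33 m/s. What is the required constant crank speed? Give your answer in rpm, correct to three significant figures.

1820

For an in-line slider-crank, |v_piston| = rω|sinθ|·[1 + r cosθ/√(L² − r² sin²θ)].
With r = 0.0195 m, L = 0.053 m, θ = 148.3°: the bracketed kinematic factor |dx/dθ| = 0.0069774 m.
ω = v/|dx/dθ| = 1.33/0.0069774 = 190.61 rad/s.
N = 60ω/(2π) = 1820.2 rpm.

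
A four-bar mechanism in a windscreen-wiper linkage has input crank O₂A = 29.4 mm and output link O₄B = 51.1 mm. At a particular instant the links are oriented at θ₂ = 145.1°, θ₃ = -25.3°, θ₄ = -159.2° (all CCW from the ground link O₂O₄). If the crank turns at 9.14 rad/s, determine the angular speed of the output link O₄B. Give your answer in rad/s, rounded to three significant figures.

ω₂ = 9.14 rad/s
Differentiating the loop-closure r₂e^{iθ₂}+r₃e^{iθ₃}=r₁+r₄e^{iθ₄} gives r₂ω₂e^{iθ₂}+r₃ω₃e^{iθ₃}=r₄ω₄e^{iθ₄}.
Eliminating the other unknown: ω₄ = r₂ω₂ sin(θ₂−θ₃) / [r₄ sin(θ₄−θ₃)].
Numerator sine = +0.16677; denominator sine = -0.72055.
Result = 0.0294·9.14·(+0.16677) / (0.0511·(-0.72055)) = -1.2171 rad/s; magnitude 1.2171 rad/s.

1.22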